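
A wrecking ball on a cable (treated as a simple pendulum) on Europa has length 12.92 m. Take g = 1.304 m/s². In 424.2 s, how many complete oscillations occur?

21

T = 2π√(L/g) = 2π√(12.92/1.304) = 19.778 s.
Number of complete oscillations = ⌊424.2/19.778⌋ = ⌊21.449⌋ = 21.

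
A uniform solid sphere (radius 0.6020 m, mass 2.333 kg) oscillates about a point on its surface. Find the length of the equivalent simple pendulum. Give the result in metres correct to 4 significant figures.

0.8428 m

The equivalent simple-pendulum length is L_eq = I/(md), where I is about the pivot and d = 0.60200 m.
I_cm = (2/5)mR² = 0.33820 kg·m², so I = I_cm + md² = 0.33820 + 0.84549 = 1.1837 kg·m².
L_eq = 1.1837/(2.333 × 0.60200) = 0.8428 m.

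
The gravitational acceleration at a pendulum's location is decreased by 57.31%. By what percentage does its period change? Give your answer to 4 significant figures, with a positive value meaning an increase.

T ∝ 1/√g, so T'/T = 1/√(0.42690) = 1.5305.
Percentage change in T = (1.5305 − 1) × 100% = 53.05%.

53.05%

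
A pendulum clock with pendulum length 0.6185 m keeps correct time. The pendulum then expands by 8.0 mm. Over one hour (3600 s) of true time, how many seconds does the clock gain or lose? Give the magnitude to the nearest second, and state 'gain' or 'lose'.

T ∝ √L, so T'/T = √(0.62650/0.6185) = 1.00645.
In 3600 s of true time the clock registers 3600/1.00645 = 3576.9 s, so it loses 23 s.

lose 23 s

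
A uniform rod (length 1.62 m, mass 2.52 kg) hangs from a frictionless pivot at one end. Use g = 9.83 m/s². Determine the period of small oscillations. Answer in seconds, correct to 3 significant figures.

For a physical pendulum T = 2π√(I/(mgd)), with d = 0.8100 m from pivot to centre of mass.
I_cm = mL²/12 = 2.52 × 1.62²/12 = 0.5511 kg·m²; I = I_cm + md² = 0.5511 + 2.52 × 0.8100² = 2.204 kg·m².
T = 2π√(2.204/(2.52 × 9.83 × 0.8100)) = 2.08 s.

2.08 s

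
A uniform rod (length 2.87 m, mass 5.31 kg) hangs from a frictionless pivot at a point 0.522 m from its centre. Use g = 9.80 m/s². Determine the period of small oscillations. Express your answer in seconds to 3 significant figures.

2.72 s

For a physical pendulum T = 2π√(I/(mgd)), with d = 0.5220 m from pivot to centre of mass.
I_cm = mL²/12 = 5.31 × 2.87²/12 = 3.645 kg·m²; I = I_cm + md² = 3.645 + 5.31 × 0.5220² = 5.092 kg·m².
T = 2π√(5.092/(5.31 × 9.80 × 0.5220)) = 2.72 s.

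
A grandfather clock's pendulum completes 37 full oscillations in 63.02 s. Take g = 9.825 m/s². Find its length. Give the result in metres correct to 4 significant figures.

T = 63.02/37 = 1.7032 s.
From T = 2π√(L/g), L = gT²/(4π²) = 9.825 × 1.7032²/(4π²) = 0.7220 m.

0.7220 m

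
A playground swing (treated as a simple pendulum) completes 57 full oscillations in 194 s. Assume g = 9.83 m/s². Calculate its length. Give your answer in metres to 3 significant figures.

2.88 m

T = 194/57 = 3.404 s.
From T = 2π√(L/g), L = gT²/(4π²) = 9.83 × 3.404²/(4π²) = 2.88 m.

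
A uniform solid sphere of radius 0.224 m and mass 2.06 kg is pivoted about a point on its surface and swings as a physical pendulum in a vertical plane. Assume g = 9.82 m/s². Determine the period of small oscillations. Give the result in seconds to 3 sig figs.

I_cm = (2/5)mr² = 0.04135 kg·m². The pivot is at distance d = 0.224 m from the centre of mass.
By the parallel-axis theorem, I = I_cm + md² = 0.04135 + 0.1034 = 0.1447 kg·m².
T = 2π√(I/(mgd)) = 2π√(0.1447/(2.06 × 9.82 × 0.224)) = 1.12 s.

1.12 s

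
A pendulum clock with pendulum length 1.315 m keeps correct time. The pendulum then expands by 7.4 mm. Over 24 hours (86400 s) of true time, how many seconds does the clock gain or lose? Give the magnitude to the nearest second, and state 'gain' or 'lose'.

lose 242 s

T ∝ √L, so T'/T = √(1.32240/1.315) = 1.00281.
In 86400 s of true time the clock registers 86400/1.00281 = 86157.9 s, so it loses 242 s.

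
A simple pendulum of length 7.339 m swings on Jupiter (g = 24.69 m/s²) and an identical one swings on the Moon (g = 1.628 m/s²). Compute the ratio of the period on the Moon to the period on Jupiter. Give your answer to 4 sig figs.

3.894

T ∝ 1/√g, so T₂/T₁ = √(g₁/g₂) = √(24.69/1.628) = 3.894.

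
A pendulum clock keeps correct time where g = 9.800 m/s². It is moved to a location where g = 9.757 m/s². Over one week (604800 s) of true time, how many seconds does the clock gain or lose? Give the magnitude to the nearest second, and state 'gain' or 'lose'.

lose 1328 s

The clock's period scales as T ∝ 1/√g, so T'/T = √(9.800/9.757) = 1.00220.
In 604800 s of true time the clock registers 604800/1.00220 = 603471.7 s, so it loses 1328 s.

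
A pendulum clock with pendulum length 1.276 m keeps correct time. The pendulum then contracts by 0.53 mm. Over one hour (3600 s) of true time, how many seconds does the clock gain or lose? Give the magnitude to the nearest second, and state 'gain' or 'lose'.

T ∝ √L, so T'/T = √(1.27547/1.276) = 0.999792.
In 3600 s of true time the clock registers 3600/0.999792 = 3600.7 s, so it gains 1 s.

gain 1 s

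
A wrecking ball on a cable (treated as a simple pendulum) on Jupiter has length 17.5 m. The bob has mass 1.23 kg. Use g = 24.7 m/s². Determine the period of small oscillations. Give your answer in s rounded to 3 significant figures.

5.29 s

T = 2π√(L/g) = 2π√(17.5/24.7) = 2π × 0.8417 = 5.29 s.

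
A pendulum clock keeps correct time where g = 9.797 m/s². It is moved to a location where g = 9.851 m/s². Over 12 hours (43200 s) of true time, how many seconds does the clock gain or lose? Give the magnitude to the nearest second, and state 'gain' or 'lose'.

The clock's period scales as T ∝ 1/√g, so T'/T = √(9.797/9.851) = 0.997255.
In 43200 s of true time the clock registers 43200/0.997255 = 43318.9 s, so it gains 119 s.

gain 119 s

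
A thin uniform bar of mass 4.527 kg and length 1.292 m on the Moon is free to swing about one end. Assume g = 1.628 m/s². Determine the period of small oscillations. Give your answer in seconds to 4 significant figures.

For a physical pendulum T = 2π√(I/(mgd)), with d = 0.64600 m from pivot to centre of mass.
I_cm = mL²/12 = 4.527 × 1.292²/12 = 0.62973 kg·m²; I = I_cm + md² = 0.62973 + 4.527 × 0.64600² = 2.5189 kg·m².
T = 2π√(2.5189/(4.527 × 1.628 × 0.64600)) = 4.570 s.

4.570 s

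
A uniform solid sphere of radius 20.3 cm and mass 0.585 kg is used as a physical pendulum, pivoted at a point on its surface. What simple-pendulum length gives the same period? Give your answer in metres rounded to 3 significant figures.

The equivalent simple-pendulum length is L_eq = I/(md), where I is about the pivot and d = 0.2030 m.
I_cm = (2/5)mR² = 0.009643 kg·m², so I = I_cm + md² = 0.009643 + 0.02411 = 0.03375 kg·m².
L_eq = 0.03375/(0.585 × 0.2030) = 0.284 m.

0.284 m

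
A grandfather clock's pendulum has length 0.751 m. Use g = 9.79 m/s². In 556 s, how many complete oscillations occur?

T = 2π√(L/g) = 2π√(0.751/9.79) = 1.740 s.
Number of complete oscillations = ⌊556/1.740⌋ = ⌊319.5⌋ = 319.

319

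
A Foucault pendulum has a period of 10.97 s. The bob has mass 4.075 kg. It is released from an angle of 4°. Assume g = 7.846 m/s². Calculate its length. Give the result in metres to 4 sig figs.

23.92 m

From T = 2π√(L/g), L = gT²/(4π²) = 7.846 × 10.970²/(4π²) = 23.92 m.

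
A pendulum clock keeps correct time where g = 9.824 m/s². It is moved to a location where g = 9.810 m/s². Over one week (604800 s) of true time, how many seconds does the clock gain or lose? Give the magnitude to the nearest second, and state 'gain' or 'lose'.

lose 431 s

The clock's period scales as T ∝ 1/√g, so T'/T = √(9.824/9.810) = 1.00071.
In 604800 s of true time the clock registers 604800/1.00071 = 604368.9 s, so it loses 431 s.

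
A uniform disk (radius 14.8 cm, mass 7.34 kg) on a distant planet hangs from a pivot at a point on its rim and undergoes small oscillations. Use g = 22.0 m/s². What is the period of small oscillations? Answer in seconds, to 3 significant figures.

0.631 s

I_cm = ½mr² = 0.08039 kg·m². The pivot is at distance d = 0.148 m from the centre of mass.
By the parallel-axis theorem, I = I_cm + md² = 0.08039 + 0.1608 = 0.2412 kg·m².
T = 2π√(I/(mgd)) = 2π√(0.2412/(7.34 × 22.0 × 0.148)) = 0.631 s.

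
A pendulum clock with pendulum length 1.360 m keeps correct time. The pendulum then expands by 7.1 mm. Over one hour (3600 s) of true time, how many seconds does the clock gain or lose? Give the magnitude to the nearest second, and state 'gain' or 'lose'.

T ∝ √L, so T'/T = √(1.36710/1.360) = 1.00261.
In 3600 s of true time the clock registers 3600/1.00261 = 3590.6 s, so it loses 9 s.

lose 9 s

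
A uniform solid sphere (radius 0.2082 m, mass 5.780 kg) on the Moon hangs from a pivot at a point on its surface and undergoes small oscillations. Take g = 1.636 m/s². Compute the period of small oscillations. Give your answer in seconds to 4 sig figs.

2.652 s

I_cm = (2/5)mr² = 0.10022 kg·m². The pivot is at distance d = 0.2082 m from the centre of mass.
By the parallel-axis theorem, I = I_cm + md² = 0.10022 + 0.25055 = 0.35077 kg·m².
T = 2π√(I/(mgd)) = 2π√(0.35077/(5.780 × 1.636 × 0.2082)) = 2.652 s.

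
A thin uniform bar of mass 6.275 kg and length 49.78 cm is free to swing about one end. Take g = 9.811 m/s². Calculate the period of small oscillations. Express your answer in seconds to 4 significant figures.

For a physical pendulum T = 2π√(I/(mgd)), with d = 0.24890 m from pivot to centre of mass.
I_cm = mL²/12 = 6.275 × 0.4978²/12 = 0.12958 kg·m²; I = I_cm + md² = 0.12958 + 6.275 × 0.24890² = 0.51833 kg·m².
T = 2π√(0.51833/(6.275 × 9.811 × 0.24890)) = 1.156 s.

1.156 s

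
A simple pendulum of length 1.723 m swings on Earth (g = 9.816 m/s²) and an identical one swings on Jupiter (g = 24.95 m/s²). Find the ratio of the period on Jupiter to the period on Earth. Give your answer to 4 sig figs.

0.6272

T ∝ 1/√g, so T₂/T₁ = √(g₁/g₂) = √(9.816/24.95) = 0.6272.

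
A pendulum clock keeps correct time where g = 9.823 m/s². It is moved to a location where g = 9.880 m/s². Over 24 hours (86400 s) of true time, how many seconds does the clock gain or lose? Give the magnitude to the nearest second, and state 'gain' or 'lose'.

gain 250 s

The clock's period scales as T ∝ 1/√g, so T'/T = √(9.823/9.880) = 0.997111.
In 86400 s of true time the clock registers 86400/0.997111 = 86650.3 s, so it gains 250 s.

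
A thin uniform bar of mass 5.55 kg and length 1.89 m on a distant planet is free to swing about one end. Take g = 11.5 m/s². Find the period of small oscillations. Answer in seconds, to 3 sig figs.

For a physical pendulum T = 2π√(I/(mgd)), with d = 0.9450 m from pivot to centre of mass.
I_cm = mL²/12 = 5.55 × 1.89²/12 = 1.652 kg·m²; I = I_cm + md² = 1.652 + 5.55 × 0.9450² = 6.608 kg·m².
T = 2π√(6.608/(5.55 × 11.5 × 0.9450)) = 2.08 s.

2.08 s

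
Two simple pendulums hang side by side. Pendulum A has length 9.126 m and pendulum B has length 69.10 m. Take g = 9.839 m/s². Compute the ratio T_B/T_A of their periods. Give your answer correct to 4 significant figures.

T ∝ √L, so T_B/T_A = √(L_B/L_A) = √(69.10/9.126) = 2.752.

2.752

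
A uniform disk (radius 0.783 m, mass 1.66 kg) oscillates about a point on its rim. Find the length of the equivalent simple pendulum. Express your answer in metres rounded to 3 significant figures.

The equivalent simple-pendulum length is L_eq = I/(md), where I is about the pivot and d = 0.7830 m.
I_cm = ½mR² = 0.5089 kg·m², so I = I_cm + md² = 0.5089 + 1.018 = 1.527 kg·m².
L_eq = 1.527/(1.66 × 0.7830) = 1.17 m.

1.17 m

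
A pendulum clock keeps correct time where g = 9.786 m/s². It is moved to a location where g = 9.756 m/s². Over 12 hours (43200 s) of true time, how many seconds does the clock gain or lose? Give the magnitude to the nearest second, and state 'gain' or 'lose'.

The clock's period scales as T ∝ 1/√g, so T'/T = √(9.786/9.756) = 1.00154.
In 43200 s of true time the clock registers 43200/1.00154 = 43133.7 s, so it loses 66 s.

lose 66 s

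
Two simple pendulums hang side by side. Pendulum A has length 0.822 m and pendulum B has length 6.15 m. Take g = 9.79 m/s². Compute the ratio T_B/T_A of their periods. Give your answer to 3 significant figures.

2.74

T ∝ √L, so T_B/T_A = √(L_B/L_A) = √(6.15/0.822) = 2.74.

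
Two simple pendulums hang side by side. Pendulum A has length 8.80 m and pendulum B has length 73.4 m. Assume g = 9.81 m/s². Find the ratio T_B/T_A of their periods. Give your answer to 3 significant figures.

2.89

T ∝ √L, so T_B/T_A = √(L_B/L_A) = √(73.4/8.80) = 2.89.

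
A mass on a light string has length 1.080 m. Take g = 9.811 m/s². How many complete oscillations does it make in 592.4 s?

284

T = 2π√(L/g) = 2π√(1.080/9.811) = 2.0847 s.
Number of complete oscillations = ⌊592.4/2.0847⌋ = ⌊284.17⌋ = 284.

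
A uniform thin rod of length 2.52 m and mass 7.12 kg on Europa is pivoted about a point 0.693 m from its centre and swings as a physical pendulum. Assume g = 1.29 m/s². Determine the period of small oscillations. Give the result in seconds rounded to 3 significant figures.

For a physical pendulum T = 2π√(I/(mgd)), with d = 0.6930 m from pivot to centre of mass.
I_cm = mL²/12 = 7.12 × 2.52²/12 = 3.768 kg·m²; I = I_cm + md² = 3.768 + 7.12 × 0.6930² = 7.187 kg·m².
T = 2π√(7.187/(7.12 × 1.29 × 0.6930)) = 6.68 s.

6.68 s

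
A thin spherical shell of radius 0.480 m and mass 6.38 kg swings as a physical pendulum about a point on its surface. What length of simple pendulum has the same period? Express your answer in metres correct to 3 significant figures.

0.800 m

The equivalent simple-pendulum length is L_eq = I/(md), where I is about the pivot and d = 0.4800 m.
I_cm = (2/3)mR² = 0.9800 kg·m², so I = I_cm + md² = 0.9800 + 1.470 = 2.450 kg·m².
L_eq = 2.450/(6.38 × 0.4800) = 0.800 m.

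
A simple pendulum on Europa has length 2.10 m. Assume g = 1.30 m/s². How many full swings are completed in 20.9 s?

T = 2π√(L/g) = 2π√(2.10/1.30) = 7.986 s.
Number of complete oscillations = ⌊20.9/7.986⌋ = ⌊2.617⌋ = 2.

2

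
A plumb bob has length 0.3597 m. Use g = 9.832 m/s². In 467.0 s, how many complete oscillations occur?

T = 2π√(L/g) = 2π√(0.3597/9.832) = 1.2018 s.
Number of complete oscillations = ⌊467.0/1.2018⌋ = ⌊388.59⌋ = 388.

388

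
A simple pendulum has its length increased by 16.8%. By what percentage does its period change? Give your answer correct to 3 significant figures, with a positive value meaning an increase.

T ∝ √L, so T'/T = √(1.168) = 1.081.
Percentage change in T = (1.081 − 1) × 100% = 8.07%.

8.07%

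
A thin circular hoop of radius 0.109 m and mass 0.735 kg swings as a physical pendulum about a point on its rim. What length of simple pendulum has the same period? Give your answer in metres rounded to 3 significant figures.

The equivalent simple-pendulum length is L_eq = I/(md), where I is about the pivot and d = 0.1090 m.
I_cm = mR² = 0.008733 kg·m², so I = I_cm + md² = 0.008733 + 0.008733 = 0.01747 kg·m².
L_eq = 0.01747/(0.735 × 0.1090) = 0.218 m.

0.218 m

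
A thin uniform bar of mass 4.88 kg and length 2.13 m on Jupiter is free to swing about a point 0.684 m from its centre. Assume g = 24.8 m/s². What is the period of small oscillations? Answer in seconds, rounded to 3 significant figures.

For a physical pendulum T = 2π√(I/(mgd)), with d = 0.6840 m from pivot to centre of mass.
I_cm = mL²/12 = 4.88 × 2.13²/12 = 1.845 kg·m²; I = I_cm + md² = 1.845 + 4.88 × 0.6840² = 4.128 kg·m².
T = 2π√(4.128/(4.88 × 24.8 × 0.6840)) = 1.40 s.

1.40 s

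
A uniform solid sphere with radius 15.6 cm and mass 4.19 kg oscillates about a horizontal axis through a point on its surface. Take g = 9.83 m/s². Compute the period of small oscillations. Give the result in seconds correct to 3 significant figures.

I_cm = (2/5)mr² = 0.04079 kg·m². The pivot is at distance d = 0.156 m from the centre of mass.
By the parallel-axis theorem, I = I_cm + md² = 0.04079 + 0.1020 = 0.1428 kg·m².
T = 2π√(I/(mgd)) = 2π√(0.1428/(4.19 × 9.83 × 0.156)) = 0.937 s.

0.937 s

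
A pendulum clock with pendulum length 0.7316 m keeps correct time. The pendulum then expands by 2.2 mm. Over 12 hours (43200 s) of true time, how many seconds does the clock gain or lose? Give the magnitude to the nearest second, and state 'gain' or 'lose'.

T ∝ √L, so T'/T = √(0.73380/0.7316) = 1.00150.
In 43200 s of true time the clock registers 43200/1.00150 = 43135.2 s, so it loses 65 s.

lose 65 s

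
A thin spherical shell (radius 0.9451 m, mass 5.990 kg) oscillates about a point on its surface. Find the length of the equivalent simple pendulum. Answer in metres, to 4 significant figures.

1.575 m

The equivalent simple-pendulum length is L_eq = I/(md), where I is about the pivot and d = 0.94510 m.
I_cm = (2/3)mR² = 3.5669 kg·m², so I = I_cm + md² = 3.5669 + 5.3504 = 8.9173 kg·m².
L_eq = 8.9173/(5.990 × 0.94510) = 1.575 m.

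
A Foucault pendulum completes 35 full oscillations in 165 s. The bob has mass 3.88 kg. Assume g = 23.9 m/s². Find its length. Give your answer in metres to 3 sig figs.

13.5 m

T = 165/35 = 4.714 s.
From T = 2π√(L/g), L = gT²/(4π²) = 23.9 × 4.714²/(4π²) = 13.5 m.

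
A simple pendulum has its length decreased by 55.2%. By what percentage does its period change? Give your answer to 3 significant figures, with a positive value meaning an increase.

-33.1%

T ∝ √L, so T'/T = √(0.4480) = 0.6693.
Percentage change in T = (0.6693 − 1) × 100% = -33.1%.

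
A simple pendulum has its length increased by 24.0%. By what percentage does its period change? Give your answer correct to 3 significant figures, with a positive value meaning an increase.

T ∝ √L, so T'/T = √(1.240) = 1.114.
Percentage change in T = (1.114 − 1) × 100% = 11.4%.

11.4%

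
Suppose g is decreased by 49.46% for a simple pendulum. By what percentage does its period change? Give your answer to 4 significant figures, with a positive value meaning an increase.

40.66%

T ∝ 1/√g, so T'/T = 1/√(0.50540) = 1.4066.
Percentage change in T = (1.4066 − 1) × 100% = 40.66%.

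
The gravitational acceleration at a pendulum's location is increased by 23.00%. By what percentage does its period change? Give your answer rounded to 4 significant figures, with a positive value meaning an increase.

T ∝ 1/√g, so T'/T = 1/√(1.2300) = 0.90167.
Percentage change in T = (0.90167 − 1) × 100% = -9.833%.

-9.833%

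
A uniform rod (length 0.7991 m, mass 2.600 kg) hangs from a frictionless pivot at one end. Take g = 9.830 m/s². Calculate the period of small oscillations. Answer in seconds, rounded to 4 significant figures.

For a physical pendulum T = 2π√(I/(mgd)), with d = 0.39955 m from pivot to centre of mass.
I_cm = mL²/12 = 2.600 × 0.7991²/12 = 0.13835 kg·m²; I = I_cm + md² = 0.13835 + 2.600 × 0.39955² = 0.55342 kg·m².
T = 2π√(0.55342/(2.600 × 9.830 × 0.39955)) = 1.463 s.

1.463 s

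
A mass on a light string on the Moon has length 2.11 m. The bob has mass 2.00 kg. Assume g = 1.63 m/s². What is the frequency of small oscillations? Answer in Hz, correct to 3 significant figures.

T = 2π√(L/g) = 2π√(2.11/1.63) = 7.149 s, so f = 1/T = 0.140 Hz.

0.140 Hz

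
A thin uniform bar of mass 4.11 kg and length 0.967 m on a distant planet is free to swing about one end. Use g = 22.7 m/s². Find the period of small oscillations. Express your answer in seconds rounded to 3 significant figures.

For a physical pendulum T = 2π√(I/(mgd)), with d = 0.4835 m from pivot to centre of mass.
I_cm = mL²/12 = 4.11 × 0.967²/12 = 0.3203 kg·m²; I = I_cm + md² = 0.3203 + 4.11 × 0.4835² = 1.281 kg·m².
T = 2π√(1.281/(4.11 × 22.7 × 0.4835)) = 1.06 s.

1.06 s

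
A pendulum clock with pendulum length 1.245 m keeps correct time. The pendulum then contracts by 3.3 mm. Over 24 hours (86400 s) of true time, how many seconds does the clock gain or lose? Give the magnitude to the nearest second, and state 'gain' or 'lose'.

T ∝ √L, so T'/T = √(1.24170/1.245) = 0.998674.
In 86400 s of true time the clock registers 86400/0.998674 = 86514.7 s, so it gains 115 s.

gain 115 s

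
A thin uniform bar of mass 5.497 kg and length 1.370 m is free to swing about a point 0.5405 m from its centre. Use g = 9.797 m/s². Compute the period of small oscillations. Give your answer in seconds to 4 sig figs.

1.829 s

For a physical pendulum T = 2π√(I/(mgd)), with d = 0.54050 m from pivot to centre of mass.
I_cm = mL²/12 = 5.497 × 1.370²/12 = 0.85978 kg·m²; I = I_cm + md² = 0.85978 + 5.497 × 0.54050² = 2.4657 kg·m².
T = 2π√(2.4657/(5.497 × 9.797 × 0.54050)) = 1.829 s.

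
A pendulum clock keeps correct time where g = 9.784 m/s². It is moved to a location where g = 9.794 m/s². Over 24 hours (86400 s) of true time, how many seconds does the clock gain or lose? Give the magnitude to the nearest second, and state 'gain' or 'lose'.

gain 44 s

The clock's period scales as T ∝ 1/√g, so T'/T = √(9.784/9.794) = 0.999489.
In 86400 s of true time the clock registers 86400/0.999489 = 86444.1 s, so it gains 44 s.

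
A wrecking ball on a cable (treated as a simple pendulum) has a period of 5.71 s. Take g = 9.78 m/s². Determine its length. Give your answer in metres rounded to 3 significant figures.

8.08 m

From T = 2π√(L/g), L = gT²/(4π²) = 9.78 × 5.710²/(4π²) = 8.08 m.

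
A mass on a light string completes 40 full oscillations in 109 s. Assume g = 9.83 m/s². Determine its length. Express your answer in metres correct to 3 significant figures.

T = 109/40 = 2.725 s.
From T = 2π√(L/g), L = gT²/(4π²) = 9.83 × 2.725²/(4π²) = 1.85 m.

1.85 m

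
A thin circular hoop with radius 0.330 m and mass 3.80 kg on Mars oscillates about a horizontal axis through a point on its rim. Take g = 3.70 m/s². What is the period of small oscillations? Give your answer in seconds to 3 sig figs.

2.65 s

I_cm = mr² = 0.4138 kg·m². The pivot is at distance d = 0.330 m from the centre of mass.
By the parallel-axis theorem, I = I_cm + md² = 0.4138 + 0.4138 = 0.8276 kg·m².
T = 2π√(I/(mgd)) = 2π√(0.8276/(3.80 × 3.70 × 0.330)) = 2.65 s.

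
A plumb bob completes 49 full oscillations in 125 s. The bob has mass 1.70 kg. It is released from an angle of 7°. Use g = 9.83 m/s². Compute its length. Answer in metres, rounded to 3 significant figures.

T = 125/49 = 2.551 s.
From T = 2π√(L/g), L = gT²/(4π²) = 9.83 × 2.551²/(4π²) = 1.62 m.

1.62 m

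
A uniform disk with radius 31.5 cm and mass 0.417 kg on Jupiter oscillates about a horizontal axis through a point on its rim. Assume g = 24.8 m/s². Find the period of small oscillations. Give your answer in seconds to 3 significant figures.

0.867 s

I_cm = ½mr² = 0.02069 kg·m². The pivot is at distance d = 0.315 m from the centre of mass.
By the parallel-axis theorem, I = I_cm + md² = 0.02069 + 0.04138 = 0.06207 kg·m².
T = 2π√(I/(mgd)) = 2π√(0.06207/(0.417 × 24.8 × 0.315)) = 0.867 s.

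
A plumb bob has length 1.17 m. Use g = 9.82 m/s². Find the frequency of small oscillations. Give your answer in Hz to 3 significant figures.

0.461 Hz

T = 2π√(L/g) = 2π√(1.17/9.82) = 2.169 s, so f = 1/T = 0.461 Hz.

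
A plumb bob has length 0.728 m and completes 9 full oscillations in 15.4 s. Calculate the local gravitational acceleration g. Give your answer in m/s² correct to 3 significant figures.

9.82 m/s²

T = 15.4/9 = 1.711 s.
From T = 2π√(L/g), g = 4π²L/T² = 4π² × 0.728/1.711² = 9.82 m/s².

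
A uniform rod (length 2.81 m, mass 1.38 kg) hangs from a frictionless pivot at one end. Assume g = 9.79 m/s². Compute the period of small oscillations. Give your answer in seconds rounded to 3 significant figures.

For a physical pendulum T = 2π√(I/(mgd)), with d = 1.405 m from pivot to centre of mass.
I_cm = mL²/12 = 1.38 × 2.81²/12 = 0.9081 kg·m²; I = I_cm + md² = 0.9081 + 1.38 × 1.405² = 3.632 kg·m².
T = 2π√(3.632/(1.38 × 9.79 × 1.405)) = 2.75 s.

2.75 s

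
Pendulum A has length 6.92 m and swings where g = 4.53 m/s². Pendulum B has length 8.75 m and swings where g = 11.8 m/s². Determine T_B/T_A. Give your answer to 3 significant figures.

0.697

T = 2π√(L/g), so T_B/T_A = √((L_B/g_B)/(L_A/g_A)) = √((8.75/11.8)/(6.92/4.53)) = 0.697.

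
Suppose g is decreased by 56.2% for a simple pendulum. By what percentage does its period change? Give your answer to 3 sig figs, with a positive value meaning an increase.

T ∝ 1/√g, so T'/T = 1/√(0.4380) = 1.511.
Percentage change in T = (1.511 − 1) × 100% = 51.1%.

51.1%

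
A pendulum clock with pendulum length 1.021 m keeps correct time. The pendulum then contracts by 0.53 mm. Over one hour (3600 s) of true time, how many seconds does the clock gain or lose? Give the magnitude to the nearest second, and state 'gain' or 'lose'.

gain 1 s

T ∝ √L, so T'/T = √(1.02047/1.021) = 0.999740.
In 3600 s of true time the clock registers 3600/0.999740 = 3600.9 s, so it gains 1 s.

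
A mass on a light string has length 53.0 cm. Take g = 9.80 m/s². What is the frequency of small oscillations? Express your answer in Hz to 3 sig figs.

0.684 Hz

T = 2π√(L/g) = 2π√(0.530/9.80) = 1.461 s, so f = 1/T = 0.684 Hz.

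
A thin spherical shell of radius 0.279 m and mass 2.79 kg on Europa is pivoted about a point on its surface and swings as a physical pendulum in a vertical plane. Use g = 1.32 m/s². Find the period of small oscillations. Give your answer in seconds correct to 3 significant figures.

3.73 s

I_cm = (2/3)mr² = 0.1448 kg·m². The pivot is at distance d = 0.279 m from the centre of mass.
By the parallel-axis theorem, I = I_cm + md² = 0.1448 + 0.2172 = 0.3620 kg·m².
T = 2π√(I/(mgd)) = 2π√(0.3620/(2.79 × 1.32 × 0.279)) = 3.73 s.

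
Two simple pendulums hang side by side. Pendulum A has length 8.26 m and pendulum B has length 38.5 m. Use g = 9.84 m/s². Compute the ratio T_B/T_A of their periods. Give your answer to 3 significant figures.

2.16

T ∝ √L, so T_B/T_A = √(L_B/L_A) = √(38.5/8.26) = 2.16.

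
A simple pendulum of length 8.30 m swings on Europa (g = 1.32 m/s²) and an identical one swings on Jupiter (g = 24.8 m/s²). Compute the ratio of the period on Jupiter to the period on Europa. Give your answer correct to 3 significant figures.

T ∝ 1/√g, so T₂/T₁ = √(g₁/g₂) = √(1.32/24.8) = 0.231.

0.231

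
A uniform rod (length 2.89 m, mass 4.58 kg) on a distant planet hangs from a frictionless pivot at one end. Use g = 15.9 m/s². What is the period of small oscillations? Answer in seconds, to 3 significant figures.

For a physical pendulum T = 2π√(I/(mgd)), with d = 1.445 m from pivot to centre of mass.
I_cm = mL²/12 = 4.58 × 2.89²/12 = 3.188 kg·m²; I = I_cm + md² = 3.188 + 4.58 × 1.445² = 12.75 kg·m².
T = 2π√(12.75/(4.58 × 15.9 × 1.445)) = 2.19 s.

2.19 s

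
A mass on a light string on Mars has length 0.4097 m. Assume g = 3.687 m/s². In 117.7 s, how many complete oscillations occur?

T = 2π√(L/g) = 2π√(0.4097/3.687) = 2.0945 s.
Number of complete oscillations = ⌊117.7/2.0945⌋ = ⌊56.195⌋ = 56.

56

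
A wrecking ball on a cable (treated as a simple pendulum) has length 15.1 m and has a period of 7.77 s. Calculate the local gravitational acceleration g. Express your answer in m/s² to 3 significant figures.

9.87 m/s²

From T = 2π√(L/g), g = 4π²L/T² = 4π² × 15.1/7.770² = 9.87 m/s².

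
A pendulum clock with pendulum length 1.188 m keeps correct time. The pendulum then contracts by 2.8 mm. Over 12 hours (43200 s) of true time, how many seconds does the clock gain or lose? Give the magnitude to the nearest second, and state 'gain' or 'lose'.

gain 51 s

T ∝ √L, so T'/T = √(1.18520/1.188) = 0.998821.
In 43200 s of true time the clock registers 43200/0.998821 = 43251.0 s, so it gains 51 s.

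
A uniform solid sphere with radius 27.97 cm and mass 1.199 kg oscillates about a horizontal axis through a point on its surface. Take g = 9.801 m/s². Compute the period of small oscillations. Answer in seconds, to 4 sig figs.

I_cm = (2/5)mr² = 0.037520 kg·m². The pivot is at distance d = 0.2797 m from the centre of mass.
By the parallel-axis theorem, I = I_cm + md² = 0.037520 + 0.093800 = 0.13132 kg·m².
T = 2π√(I/(mgd)) = 2π√(0.13132/(1.199 × 9.801 × 0.2797)) = 1.256 s.

1.256 s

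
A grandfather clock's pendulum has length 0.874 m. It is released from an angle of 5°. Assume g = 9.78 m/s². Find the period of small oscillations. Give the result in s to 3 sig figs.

1.88 s

T = 2π√(L/g) = 2π√(0.874/9.78) = 2π × 0.2989 = 1.88 s.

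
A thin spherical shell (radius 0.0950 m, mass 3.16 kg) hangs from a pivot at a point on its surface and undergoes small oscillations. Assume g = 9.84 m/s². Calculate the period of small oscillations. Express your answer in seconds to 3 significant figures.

I_cm = (2/3)mr² = 0.01901 kg·m². The pivot is at distance d = 0.0950 m from the centre of mass.
By the parallel-axis theorem, I = I_cm + md² = 0.01901 + 0.02852 = 0.04753 kg·m².
T = 2π√(I/(mgd)) = 2π√(0.04753/(3.16 × 9.84 × 0.0950)) = 0.797 s.

0.797 s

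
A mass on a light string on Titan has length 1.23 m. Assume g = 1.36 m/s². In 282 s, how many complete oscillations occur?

47

T = 2π√(L/g) = 2π√(1.23/1.36) = 5.975 s.
Number of complete oscillations = ⌊282/5.975⌋ = ⌊47.19⌋ = 47.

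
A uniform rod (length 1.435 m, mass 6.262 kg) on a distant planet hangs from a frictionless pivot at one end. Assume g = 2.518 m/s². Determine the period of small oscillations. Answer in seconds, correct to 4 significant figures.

For a physical pendulum T = 2π√(I/(mgd)), with d = 0.71750 m from pivot to centre of mass.
I_cm = mL²/12 = 6.262 × 1.435²/12 = 1.0746 kg·m²; I = I_cm + md² = 1.0746 + 6.262 × 0.71750² = 4.2983 kg·m².
T = 2π√(4.2983/(6.262 × 2.518 × 0.71750)) = 3.873 s.

3.873 s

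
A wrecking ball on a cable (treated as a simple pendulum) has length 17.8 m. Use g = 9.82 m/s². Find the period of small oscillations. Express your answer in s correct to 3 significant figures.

T = 2π√(L/g) = 2π√(17.8/9.82) = 2π × 1.346 = 8.46 s.

8.46 s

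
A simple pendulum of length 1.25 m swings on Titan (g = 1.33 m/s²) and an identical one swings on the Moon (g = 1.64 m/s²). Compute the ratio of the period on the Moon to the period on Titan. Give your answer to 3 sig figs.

T ∝ 1/√g, so T₂/T₁ = √(g₁/g₂) = √(1.33/1.64) = 0.901.

0.901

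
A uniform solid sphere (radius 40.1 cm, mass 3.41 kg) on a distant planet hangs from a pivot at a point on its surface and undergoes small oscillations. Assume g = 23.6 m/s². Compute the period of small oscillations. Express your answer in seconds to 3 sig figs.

0.969 s

I_cm = (2/5)mr² = 0.2193 kg·m². The pivot is at distance d = 0.401 m from the centre of mass.
By the parallel-axis theorem, I = I_cm + md² = 0.2193 + 0.5483 = 0.7677 kg·m².
T = 2π√(I/(mgd)) = 2π√(0.7677/(3.41 × 23.6 × 0.401)) = 0.969 s.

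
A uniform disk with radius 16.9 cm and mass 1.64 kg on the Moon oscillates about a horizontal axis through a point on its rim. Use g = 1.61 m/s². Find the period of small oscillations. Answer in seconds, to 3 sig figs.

I_cm = ½mr² = 0.02342 kg·m². The pivot is at distance d = 0.169 m from the centre of mass.
By the parallel-axis theorem, I = I_cm + md² = 0.02342 + 0.04684 = 0.07026 kg·m².
T = 2π√(I/(mgd)) = 2π√(0.07026/(1.64 × 1.61 × 0.169)) = 2.49 s.

2.49 s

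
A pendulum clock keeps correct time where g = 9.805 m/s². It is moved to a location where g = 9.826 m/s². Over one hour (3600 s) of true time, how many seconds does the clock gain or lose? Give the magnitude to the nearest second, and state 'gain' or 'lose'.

The clock's period scales as T ∝ 1/√g, so T'/T = √(9.805/9.826) = 0.998931.
In 3600 s of true time the clock registers 3600/0.998931 = 3603.9 s, so it gains 4 s.

gain 4 s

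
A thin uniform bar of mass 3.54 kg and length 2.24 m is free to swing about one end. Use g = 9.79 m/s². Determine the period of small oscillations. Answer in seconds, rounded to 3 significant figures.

2.45 s

For a physical pendulum T = 2π√(I/(mgd)), with d = 1.120 m from pivot to centre of mass.
I_cm = mL²/12 = 3.54 × 2.24²/12 = 1.480 kg·m²; I = I_cm + md² = 1.480 + 3.54 × 1.120² = 5.921 kg·m².
T = 2π√(5.921/(3.54 × 9.79 × 1.120)) = 2.45 s.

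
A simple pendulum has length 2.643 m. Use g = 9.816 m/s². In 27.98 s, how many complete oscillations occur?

8

T = 2π√(L/g) = 2π√(2.643/9.816) = 3.2603 s.
Number of complete oscillations = ⌊27.98/3.2603⌋ = ⌊8.5820⌋ = 8.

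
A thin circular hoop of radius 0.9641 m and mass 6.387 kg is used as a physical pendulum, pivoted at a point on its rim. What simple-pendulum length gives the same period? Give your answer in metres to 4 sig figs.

1.928 m

The equivalent simple-pendulum length is L_eq = I/(md), where I is about the pivot and d = 0.96410 m.
I_cm = mR² = 5.9366 kg·m², so I = I_cm + md² = 5.9366 + 5.9366 = 11.873 kg·m².
L_eq = 11.873/(6.387 × 0.96410) = 1.928 m.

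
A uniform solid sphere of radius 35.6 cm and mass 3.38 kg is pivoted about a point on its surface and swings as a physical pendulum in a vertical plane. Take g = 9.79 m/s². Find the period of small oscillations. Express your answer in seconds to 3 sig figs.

1.42 s

I_cm = (2/5)mr² = 0.1713 kg·m². The pivot is at distance d = 0.356 m from the centre of mass.
By the parallel-axis theorem, I = I_cm + md² = 0.1713 + 0.4284 = 0.5997 kg·m².
T = 2π√(I/(mgd)) = 2π√(0.5997/(3.38 × 9.79 × 0.356)) = 1.42 s.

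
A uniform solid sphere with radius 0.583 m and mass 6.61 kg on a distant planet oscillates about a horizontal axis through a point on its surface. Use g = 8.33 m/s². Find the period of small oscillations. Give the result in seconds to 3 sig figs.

1.97 s

I_cm = (2/5)mr² = 0.8987 kg·m². The pivot is at distance d = 0.583 m from the centre of mass.
By the parallel-axis theorem, I = I_cm + md² = 0.8987 + 2.247 = 3.145 kg·m².
T = 2π√(I/(mgd)) = 2π√(3.145/(6.61 × 8.33 × 0.583)) = 1.97 s.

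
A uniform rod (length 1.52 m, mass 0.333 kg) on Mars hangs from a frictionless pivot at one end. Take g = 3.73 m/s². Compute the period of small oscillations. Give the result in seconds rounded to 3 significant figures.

For a physical pendulum T = 2π√(I/(mgd)), with d = 0.7600 m from pivot to centre of mass.
I_cm = mL²/12 = 0.333 × 1.52²/12 = 0.06411 kg·m²; I = I_cm + md² = 0.06411 + 0.333 × 0.7600² = 0.2565 kg·m².
T = 2π√(0.2565/(0.333 × 3.73 × 0.7600)) = 3.27 s.

3.27 s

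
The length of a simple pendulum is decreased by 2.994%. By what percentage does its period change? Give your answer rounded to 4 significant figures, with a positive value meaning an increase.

T ∝ √L, so T'/T = √(0.97006) = 0.98492.
Percentage change in T = (0.98492 − 1) × 100% = -1.508%.

-1.508%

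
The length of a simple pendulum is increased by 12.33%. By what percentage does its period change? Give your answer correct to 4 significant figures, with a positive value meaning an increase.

T ∝ √L, so T'/T = √(1.1233) = 1.0599.
Percentage change in T = (1.0599 − 1) × 100% = 5.986%.

5.986%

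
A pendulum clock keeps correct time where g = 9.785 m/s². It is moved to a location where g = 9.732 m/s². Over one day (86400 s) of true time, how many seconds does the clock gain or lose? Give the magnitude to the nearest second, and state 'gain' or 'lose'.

lose 234 s

The clock's period scales as T ∝ 1/√g, so T'/T = √(9.785/9.732) = 1.00272.
In 86400 s of true time the clock registers 86400/1.00272 = 86165.7 s, so it loses 234 s.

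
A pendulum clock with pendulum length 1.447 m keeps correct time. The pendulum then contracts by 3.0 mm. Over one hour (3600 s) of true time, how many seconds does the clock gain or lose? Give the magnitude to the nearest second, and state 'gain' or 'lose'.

T ∝ √L, so T'/T = √(1.44400/1.447) = 0.998963.
In 3600 s of true time the clock registers 3600/0.998963 = 3603.7 s, so it gains 4 s.

gain 4 s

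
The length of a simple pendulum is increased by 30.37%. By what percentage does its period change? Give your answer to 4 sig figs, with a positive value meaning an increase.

14.18%

T ∝ √L, so T'/T = √(1.3037) = 1.1418.
Percentage change in T = (1.1418 − 1) × 100% = 14.18%.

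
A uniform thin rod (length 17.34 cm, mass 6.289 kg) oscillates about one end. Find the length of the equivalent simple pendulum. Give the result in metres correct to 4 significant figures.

The equivalent simple-pendulum length is L_eq = I/(md), where I is about the pivot and d = 0.086700 m.
I_cm = (1/12)mL² = 0.015758 kg·m², so I = I_cm + md² = 0.015758 + 0.047274 = 0.063032 kg·m².
L_eq = 0.063032/(6.289 × 0.086700) = 0.1156 m.

0.1156 m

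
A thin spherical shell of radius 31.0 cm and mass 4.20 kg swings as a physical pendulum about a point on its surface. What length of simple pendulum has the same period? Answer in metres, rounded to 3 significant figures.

The equivalent simple-pendulum length is L_eq = I/(md), where I is about the pivot and d = 0.3100 m.
I_cm = (2/3)mR² = 0.2691 kg·m², so I = I_cm + md² = 0.2691 + 0.4036 = 0.6727 kg·m².
L_eq = 0.6727/(4.20 × 0.3100) = 0.517 m.

0.517 m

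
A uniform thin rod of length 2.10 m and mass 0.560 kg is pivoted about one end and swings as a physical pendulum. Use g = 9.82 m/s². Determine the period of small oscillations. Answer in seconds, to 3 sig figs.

2.37 s

For a physical pendulum T = 2π√(I/(mgd)), with d = 1.050 m from pivot to centre of mass.
I_cm = mL²/12 = 0.560 × 2.10²/12 = 0.2058 kg·m²; I = I_cm + md² = 0.2058 + 0.560 × 1.050² = 0.8232 kg·m².
T = 2π√(0.8232/(0.560 × 9.82 × 1.050)) = 2.37 s.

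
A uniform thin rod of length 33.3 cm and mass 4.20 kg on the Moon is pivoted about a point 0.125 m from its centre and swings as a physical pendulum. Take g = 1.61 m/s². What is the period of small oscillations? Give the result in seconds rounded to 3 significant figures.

For a physical pendulum T = 2π√(I/(mgd)), with d = 0.1250 m from pivot to centre of mass.
I_cm = mL²/12 = 4.20 × 0.333²/12 = 0.03881 kg·m²; I = I_cm + md² = 0.03881 + 4.20 × 0.1250² = 0.1044 kg·m².
T = 2π√(0.1044/(4.20 × 1.61 × 0.1250)) = 2.21 s.

2.21 s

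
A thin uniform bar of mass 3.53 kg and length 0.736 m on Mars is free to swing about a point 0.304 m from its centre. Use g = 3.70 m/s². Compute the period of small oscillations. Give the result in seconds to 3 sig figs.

2.20 s

For a physical pendulum T = 2π√(I/(mgd)), with d = 0.3040 m from pivot to centre of mass.
I_cm = mL²/12 = 3.53 × 0.736²/12 = 0.1593 kg·m²; I = I_cm + md² = 0.1593 + 3.53 × 0.3040² = 0.4856 kg·m².
T = 2π√(0.4856/(3.53 × 3.70 × 0.3040)) = 2.20 s.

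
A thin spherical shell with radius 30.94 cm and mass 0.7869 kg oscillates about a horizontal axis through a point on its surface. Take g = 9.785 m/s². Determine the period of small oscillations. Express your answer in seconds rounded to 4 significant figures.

I_cm = (2/3)mr² = 0.050219 kg·m². The pivot is at distance d = 0.3094 m from the centre of mass.
By the parallel-axis theorem, I = I_cm + md² = 0.050219 + 0.075329 = 0.12555 kg·m².
T = 2π√(I/(mgd)) = 2π√(0.12555/(0.7869 × 9.785 × 0.3094)) = 1.442 s.

1.442 s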